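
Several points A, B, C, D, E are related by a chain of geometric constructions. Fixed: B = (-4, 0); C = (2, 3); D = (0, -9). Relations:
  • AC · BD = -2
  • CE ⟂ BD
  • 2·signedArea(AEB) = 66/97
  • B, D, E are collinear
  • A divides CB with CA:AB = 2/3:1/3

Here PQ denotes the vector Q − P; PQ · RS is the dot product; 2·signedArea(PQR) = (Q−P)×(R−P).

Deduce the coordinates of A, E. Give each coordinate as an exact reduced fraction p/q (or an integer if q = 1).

A = (-2, 1)
E = (-400/97, 27/97)

1. A_x = -2  [A divides CB with CA:AB = 2/3:1/3]
2. A_y = 1  [A divides CB with CA:AB = 2/3:1/3]
   → A = (-2, 1)
3. E_x = -400/97  [B, D, E are collinear ∩ CE ⟂ BD]
4. E_y = 27/97  [B, D, E are collinear ∩ CE ⟂ BD]
   → E = (-400/97, 27/97)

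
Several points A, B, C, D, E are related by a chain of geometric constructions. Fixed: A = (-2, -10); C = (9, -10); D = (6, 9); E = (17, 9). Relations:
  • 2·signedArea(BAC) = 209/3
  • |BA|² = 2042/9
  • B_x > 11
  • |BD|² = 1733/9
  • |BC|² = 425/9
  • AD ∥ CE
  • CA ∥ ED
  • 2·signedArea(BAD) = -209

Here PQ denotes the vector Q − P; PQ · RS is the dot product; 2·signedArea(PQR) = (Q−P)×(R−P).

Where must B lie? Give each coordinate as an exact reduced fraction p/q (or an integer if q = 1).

1. B_x = 35/3  [2·signedArea(BAD) = -209 ∩ 2·signedArea(BAC) = 209/3]
2. B_y = -11/3  [2·signedArea(BAD) = -209 ∩ 2·signedArea(BAC) = 209/3]
   → B = (35/3, -11/3)

B = (35/3, -11/3)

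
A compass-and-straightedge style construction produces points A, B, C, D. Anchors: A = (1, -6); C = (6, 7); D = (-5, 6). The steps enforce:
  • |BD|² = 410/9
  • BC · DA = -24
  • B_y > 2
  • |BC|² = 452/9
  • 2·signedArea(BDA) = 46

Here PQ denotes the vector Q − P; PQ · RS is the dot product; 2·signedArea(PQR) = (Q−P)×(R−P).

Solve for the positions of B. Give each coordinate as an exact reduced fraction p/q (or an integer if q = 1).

1. B_x = 2/3  [BC · DA = -24 ∩ 2·signedArea(BDA) = 46]
2. B_y = 7/3  [BC · DA = -24 ∩ 2·signedArea(BDA) = 46]
   → B = (2/3, 7/3)

B = (2/3, 7/3)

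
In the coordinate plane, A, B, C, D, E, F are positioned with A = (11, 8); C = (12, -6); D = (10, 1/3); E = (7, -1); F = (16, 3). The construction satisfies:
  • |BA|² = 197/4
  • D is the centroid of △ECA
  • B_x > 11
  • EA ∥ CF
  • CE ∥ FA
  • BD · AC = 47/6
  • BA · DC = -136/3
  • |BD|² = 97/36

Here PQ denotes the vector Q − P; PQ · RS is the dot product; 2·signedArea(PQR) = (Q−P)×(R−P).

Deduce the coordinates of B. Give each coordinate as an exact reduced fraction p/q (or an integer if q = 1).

1. B_x = 23/2  [BA · DC = -136/3 ∩ BD · AC = 47/6]
2. B_y = 1  [BA · DC = -136/3 ∩ BD · AC = 47/6]
   → B = (23/2, 1)

B = (23/2, 1)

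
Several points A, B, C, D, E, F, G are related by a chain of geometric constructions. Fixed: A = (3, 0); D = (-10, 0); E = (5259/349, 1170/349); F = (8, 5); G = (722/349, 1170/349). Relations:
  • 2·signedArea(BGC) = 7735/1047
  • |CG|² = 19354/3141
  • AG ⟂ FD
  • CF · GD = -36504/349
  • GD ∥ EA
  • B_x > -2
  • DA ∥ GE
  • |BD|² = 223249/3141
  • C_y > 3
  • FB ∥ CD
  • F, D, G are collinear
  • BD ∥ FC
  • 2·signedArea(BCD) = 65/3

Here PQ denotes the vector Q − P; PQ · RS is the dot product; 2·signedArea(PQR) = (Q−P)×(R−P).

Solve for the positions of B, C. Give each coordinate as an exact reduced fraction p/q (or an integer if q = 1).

1. C_x = -373/1047  [line 4212/349·x + 1170/349·y + -3042/349 = 0 ∩ |CG|² = 19354/3141]
2. C_y = 1355/349  [line 4212/349·x + 1170/349·y + -3042/349 = 0 ∩ |CG|² = 19354/3141]
   → C = (-373/1047, 1355/349)
3. B_x = -1721/1047  [2·signedArea(BGC) = 7735/1047 ∩ FB ∥ CD]
4. B_y = 390/349  [2·signedArea(BGC) = 7735/1047 ∩ FB ∥ CD]
   → B = (-1721/1047, 390/349)

B = (-1721/1047, 390/349)
C = (-373/1047, 1355/349)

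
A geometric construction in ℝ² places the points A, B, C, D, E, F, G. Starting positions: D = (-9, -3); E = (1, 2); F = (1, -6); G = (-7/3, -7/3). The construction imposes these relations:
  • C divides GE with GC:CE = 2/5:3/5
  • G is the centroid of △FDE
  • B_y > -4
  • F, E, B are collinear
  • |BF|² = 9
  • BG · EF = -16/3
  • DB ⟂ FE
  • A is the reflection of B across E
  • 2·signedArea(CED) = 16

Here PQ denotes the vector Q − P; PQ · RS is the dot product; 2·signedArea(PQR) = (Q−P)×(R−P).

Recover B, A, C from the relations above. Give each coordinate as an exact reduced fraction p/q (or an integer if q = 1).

A = (1, 7)
B = (1, -3)
C = (-1, -3/5)

1. B_x = 1  [F, E, B are collinear ∩ DB ⟂ FE]
2. B_y = -3  [F, E, B are collinear ∩ DB ⟂ FE]
   → B = (1, -3)
3. A_x = 1  [A is the reflection of B across E]
4. A_y = 7  [A is the reflection of B across E]
   → A = (1, 7)
5. C_x = -1  [C divides GE with GC:CE = 2/5:3/5]
6. C_y = -3/5  [C divides GE with GC:CE = 2/5:3/5]
   → C = (-1, -3/5)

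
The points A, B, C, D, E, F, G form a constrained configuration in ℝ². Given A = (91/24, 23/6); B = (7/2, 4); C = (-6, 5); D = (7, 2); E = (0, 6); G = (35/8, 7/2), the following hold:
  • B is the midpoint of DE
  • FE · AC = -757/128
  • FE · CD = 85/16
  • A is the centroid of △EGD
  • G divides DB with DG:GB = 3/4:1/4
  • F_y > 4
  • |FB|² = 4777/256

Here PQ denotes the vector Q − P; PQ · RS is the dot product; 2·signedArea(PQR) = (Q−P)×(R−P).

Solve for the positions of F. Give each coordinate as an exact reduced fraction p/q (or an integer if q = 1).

1. F_x = -13/16  [FE · CD = 85/16 ∩ FE · AC = -757/128]
2. F_y = 17/4  [FE · CD = 85/16 ∩ FE · AC = -757/128]
   → F = (-13/16, 17/4)

F = (-13/16, 17/4)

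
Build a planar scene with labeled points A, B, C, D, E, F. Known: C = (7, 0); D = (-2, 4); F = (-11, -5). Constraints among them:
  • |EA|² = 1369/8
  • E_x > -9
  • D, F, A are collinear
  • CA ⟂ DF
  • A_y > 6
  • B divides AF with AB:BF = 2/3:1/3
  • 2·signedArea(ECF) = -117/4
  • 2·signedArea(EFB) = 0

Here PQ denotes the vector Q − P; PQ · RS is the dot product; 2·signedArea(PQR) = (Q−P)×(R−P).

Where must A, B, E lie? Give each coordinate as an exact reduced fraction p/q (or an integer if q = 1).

A = (1/2, 13/2)
B = (-43/6, -7/6)
E = (-35/4, -11/4)

1. A_x = 1/2  [D, F, A are collinear ∩ CA ⟂ DF]
2. A_y = 13/2  [D, F, A are collinear ∩ CA ⟂ DF]
   → A = (1/2, 13/2)
3. B_x = -43/6  [B divides AF with AB:BF = 2/3:1/3]
4. B_y = -7/6  [B divides AF with AB:BF = 2/3:1/3]
   → B = (-43/6, -7/6)
5. E_x = -35/4  [2·signedArea(EFB) = 0 ∩ 2·signedArea(ECF) = -117/4]
6. E_y = -11/4  [2·signedArea(EFB) = 0 ∩ 2·signedArea(ECF) = -117/4]
   → E = (-35/4, -11/4)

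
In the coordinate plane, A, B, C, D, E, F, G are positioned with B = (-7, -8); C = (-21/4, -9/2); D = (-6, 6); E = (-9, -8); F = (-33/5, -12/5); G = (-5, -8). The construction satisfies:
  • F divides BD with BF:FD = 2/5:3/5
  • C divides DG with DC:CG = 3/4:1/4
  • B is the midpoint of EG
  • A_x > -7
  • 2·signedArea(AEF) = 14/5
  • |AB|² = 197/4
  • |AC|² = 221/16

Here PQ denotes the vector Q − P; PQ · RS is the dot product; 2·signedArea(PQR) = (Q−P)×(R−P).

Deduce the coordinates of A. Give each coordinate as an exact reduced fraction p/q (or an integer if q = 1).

A = (-13/2, -1)

1. A_x = -13/2  [line -28/5·x + 12/5·y + -34 = 0 ∩ |AC|² = 221/16]
2. A_y = -1  [line -28/5·x + 12/5·y + -34 = 0 ∩ |AC|² = 221/16]
   → A = (-13/2, -1)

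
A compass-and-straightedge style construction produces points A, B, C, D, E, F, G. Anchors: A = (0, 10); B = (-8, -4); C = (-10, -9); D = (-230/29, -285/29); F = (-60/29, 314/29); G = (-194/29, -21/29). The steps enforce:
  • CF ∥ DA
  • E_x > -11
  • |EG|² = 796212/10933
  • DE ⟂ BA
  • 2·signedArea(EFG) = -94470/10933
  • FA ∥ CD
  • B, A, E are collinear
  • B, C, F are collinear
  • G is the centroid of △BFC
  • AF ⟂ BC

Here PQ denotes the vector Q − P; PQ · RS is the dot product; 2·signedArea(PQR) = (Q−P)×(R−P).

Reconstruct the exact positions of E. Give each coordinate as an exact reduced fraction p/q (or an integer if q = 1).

E = (-3956/377, -3153/377)

1. E_x = -3956/377  [B, A, E are collinear ∩ DE ⟂ BA]
2. E_y = -3153/377  [B, A, E are collinear ∩ DE ⟂ BA]
   → E = (-3956/377, -3153/377)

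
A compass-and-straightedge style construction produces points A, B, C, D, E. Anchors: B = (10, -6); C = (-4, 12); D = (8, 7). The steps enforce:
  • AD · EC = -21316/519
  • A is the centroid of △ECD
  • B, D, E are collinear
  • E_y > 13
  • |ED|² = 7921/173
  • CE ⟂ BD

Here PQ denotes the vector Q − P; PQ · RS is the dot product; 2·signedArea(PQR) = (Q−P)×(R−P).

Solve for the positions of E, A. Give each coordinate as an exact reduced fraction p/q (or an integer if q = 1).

1. E_x = 1206/173  [B, D, E are collinear ∩ CE ⟂ BD]
2. E_y = 2368/173  [B, D, E are collinear ∩ CE ⟂ BD]
   → E = (1206/173, 2368/173)
3. A_x = 1898/519  [A is the centroid of △ECD]
4. A_y = 1885/173  [A is the centroid of △ECD]
   → A = (1898/519, 1885/173)

A = (1898/519, 1885/173)
E = (1206/173, 2368/173)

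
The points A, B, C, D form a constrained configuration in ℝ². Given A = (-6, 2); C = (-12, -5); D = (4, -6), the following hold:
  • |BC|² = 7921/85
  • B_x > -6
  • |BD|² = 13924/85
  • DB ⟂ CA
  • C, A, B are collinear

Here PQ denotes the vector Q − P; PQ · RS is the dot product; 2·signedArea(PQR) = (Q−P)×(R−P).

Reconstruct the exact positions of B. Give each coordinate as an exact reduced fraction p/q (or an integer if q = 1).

B = (-486/85, 198/85)

1. B_x = -486/85  [C, A, B are collinear ∩ DB ⟂ CA]
2. B_y = 198/85  [C, A, B are collinear ∩ DB ⟂ CA]
   → B = (-486/85, 198/85)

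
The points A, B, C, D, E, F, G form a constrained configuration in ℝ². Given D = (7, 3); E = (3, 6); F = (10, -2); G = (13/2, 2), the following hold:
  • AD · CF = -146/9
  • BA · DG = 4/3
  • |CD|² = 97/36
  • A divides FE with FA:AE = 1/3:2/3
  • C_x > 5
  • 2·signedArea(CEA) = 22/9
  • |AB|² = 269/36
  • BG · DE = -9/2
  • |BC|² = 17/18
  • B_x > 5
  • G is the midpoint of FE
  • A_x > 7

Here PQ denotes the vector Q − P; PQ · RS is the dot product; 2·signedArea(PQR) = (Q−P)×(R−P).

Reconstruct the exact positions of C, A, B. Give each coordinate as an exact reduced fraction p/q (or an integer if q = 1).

A = (23/3, 2/3)
B = (6, 17/6)
C = (11/2, 11/3)

1. A_x = 23/3  [A divides FE with FA:AE = 1/3:2/3]
2. A_y = 2/3  [A divides FE with FA:AE = 1/3:2/3]
   → A = (23/3, 2/3)
3. B_x = 6  [BA · DG = 4/3 ∩ BG · DE = -9/2]
4. B_y = 17/6  [BA · DG = 4/3 ∩ BG · DE = -9/2]
   → B = (6, 17/6)
5. C_x = 11/2  [2·signedArea(CEA) = 22/9 ∩ AD · CF = -146/9]
6. C_y = 11/3  [2·signedArea(CEA) = 22/9 ∩ AD · CF = -146/9]
   → C = (11/2, 11/3)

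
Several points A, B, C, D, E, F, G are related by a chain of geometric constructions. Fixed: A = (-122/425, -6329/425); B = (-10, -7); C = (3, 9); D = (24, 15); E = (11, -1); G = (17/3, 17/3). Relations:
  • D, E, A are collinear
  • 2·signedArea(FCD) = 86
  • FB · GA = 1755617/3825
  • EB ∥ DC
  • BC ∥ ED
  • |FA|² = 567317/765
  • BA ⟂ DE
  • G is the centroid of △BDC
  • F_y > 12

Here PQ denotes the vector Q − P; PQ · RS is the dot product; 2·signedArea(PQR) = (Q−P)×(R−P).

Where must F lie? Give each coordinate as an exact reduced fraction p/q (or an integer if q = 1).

F = (1/3, 37/3)

1. F_x = 1/3  [2·signedArea(FCD) = 86 ∩ FB · GA = 1755617/3825]
2. F_y = 37/3  [2·signedArea(FCD) = 86 ∩ FB · GA = 1755617/3825]
   → F = (1/3, 37/3)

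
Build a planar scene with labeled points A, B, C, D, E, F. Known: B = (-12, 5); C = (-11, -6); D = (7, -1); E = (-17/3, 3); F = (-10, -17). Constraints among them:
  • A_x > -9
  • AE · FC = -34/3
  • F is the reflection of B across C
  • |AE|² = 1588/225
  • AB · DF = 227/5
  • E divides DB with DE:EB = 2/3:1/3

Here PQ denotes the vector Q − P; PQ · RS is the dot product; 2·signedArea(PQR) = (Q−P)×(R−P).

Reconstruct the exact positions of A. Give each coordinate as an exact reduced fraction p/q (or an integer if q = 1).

A = (-41/5, 19/5)

1. A_x = -41/5  [AB · DF = 227/5 ∩ AE · FC = -34/3]
2. A_y = 19/5  [AB · DF = 227/5 ∩ AE · FC = -34/3]
   → A = (-41/5, 19/5)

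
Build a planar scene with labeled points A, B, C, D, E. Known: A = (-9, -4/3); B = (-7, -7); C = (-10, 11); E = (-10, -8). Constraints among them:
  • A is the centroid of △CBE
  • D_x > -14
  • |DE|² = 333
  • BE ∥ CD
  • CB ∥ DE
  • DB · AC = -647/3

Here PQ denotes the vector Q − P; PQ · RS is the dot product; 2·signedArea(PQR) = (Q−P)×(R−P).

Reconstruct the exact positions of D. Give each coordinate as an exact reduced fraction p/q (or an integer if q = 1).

1. D_x = -13  [CB ∥ DE ∩ BE ∥ CD]
2. D_y = 10  [CB ∥ DE ∩ BE ∥ CD]
   → D = (-13, 10)

D = (-13, 10)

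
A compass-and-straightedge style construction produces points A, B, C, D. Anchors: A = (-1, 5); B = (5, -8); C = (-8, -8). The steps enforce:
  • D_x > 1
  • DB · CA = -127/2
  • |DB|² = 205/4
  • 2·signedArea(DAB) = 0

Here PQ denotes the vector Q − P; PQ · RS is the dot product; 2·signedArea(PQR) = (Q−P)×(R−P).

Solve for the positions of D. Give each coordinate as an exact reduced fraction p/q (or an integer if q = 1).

1. D_x = 2  [2·signedArea(DAB) = 0 ∩ DB · CA = -127/2]
2. D_y = -3/2  [2·signedArea(DAB) = 0 ∩ DB · CA = -127/2]
   → D = (2, -3/2)

D = (2, -3/2)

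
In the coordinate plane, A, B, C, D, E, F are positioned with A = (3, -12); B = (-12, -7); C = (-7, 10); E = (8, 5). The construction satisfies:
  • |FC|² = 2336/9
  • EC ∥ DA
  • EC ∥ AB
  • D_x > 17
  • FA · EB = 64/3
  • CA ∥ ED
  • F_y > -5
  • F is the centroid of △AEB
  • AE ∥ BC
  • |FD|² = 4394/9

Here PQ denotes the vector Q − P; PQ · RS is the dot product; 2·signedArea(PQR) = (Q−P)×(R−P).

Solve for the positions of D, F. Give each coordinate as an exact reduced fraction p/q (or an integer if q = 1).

1. D_x = 18  [EC ∥ DA ∩ CA ∥ ED]
2. D_y = -17  [EC ∥ DA ∩ CA ∥ ED]
   → D = (18, -17)
3. F_x = -1/3  [F is the centroid of △AEB]
4. F_y = -14/3  [F is the centroid of △AEB]
   → F = (-1/3, -14/3)

D = (18, -17)
F = (-1/3, -14/3)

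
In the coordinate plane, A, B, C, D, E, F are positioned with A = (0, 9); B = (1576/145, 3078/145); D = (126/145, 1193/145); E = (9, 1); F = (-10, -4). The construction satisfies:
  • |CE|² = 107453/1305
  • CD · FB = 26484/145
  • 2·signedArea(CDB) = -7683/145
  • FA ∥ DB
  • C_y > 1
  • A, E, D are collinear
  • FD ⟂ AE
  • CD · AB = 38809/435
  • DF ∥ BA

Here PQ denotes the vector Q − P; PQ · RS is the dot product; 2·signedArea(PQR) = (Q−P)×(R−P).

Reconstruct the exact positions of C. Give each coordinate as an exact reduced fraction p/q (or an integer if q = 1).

1. C_x = -19/435  [CD · FB = 26484/145 ∩ CD · AB = 38809/435]
2. C_y = 758/435  [CD · FB = 26484/145 ∩ CD · AB = 38809/435]
   → C = (-19/435, 758/435)

C = (-19/435, 758/435)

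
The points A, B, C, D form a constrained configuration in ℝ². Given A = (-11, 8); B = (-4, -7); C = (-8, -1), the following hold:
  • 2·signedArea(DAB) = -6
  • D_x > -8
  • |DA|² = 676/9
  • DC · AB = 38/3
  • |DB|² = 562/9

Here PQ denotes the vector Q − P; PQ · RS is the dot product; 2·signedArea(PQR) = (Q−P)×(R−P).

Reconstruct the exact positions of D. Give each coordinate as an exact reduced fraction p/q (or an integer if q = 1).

1. D_x = -23/3  [DC · AB = 38/3 ∩ 2·signedArea(DAB) = -6]
2. D_y = 0  [DC · AB = 38/3 ∩ 2·signedArea(DAB) = -6]
   → D = (-23/3, 0)

D = (-23/3, 0)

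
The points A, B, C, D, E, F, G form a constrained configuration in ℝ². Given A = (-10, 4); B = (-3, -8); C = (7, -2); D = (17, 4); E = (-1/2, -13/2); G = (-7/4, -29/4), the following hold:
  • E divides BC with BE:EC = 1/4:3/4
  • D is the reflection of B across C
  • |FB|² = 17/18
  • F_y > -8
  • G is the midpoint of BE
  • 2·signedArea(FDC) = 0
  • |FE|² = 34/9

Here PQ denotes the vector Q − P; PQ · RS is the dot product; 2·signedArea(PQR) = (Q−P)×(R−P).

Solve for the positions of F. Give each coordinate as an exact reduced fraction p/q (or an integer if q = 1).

F = (-13/6, -15/2)

1. F_x = -13/6  [line 6·x + -10·y + -62 = 0 ∩ |FB|² = 17/18]
2. F_y = -15/2  [line 6·x + -10·y + -62 = 0 ∩ |FB|² = 17/18]
   → F = (-13/6, -15/2)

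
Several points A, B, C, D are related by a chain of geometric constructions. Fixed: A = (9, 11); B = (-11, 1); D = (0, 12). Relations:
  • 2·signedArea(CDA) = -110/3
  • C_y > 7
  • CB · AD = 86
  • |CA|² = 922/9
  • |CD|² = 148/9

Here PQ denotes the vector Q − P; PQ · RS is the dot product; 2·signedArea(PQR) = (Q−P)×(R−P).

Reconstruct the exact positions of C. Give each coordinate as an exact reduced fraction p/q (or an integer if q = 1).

1. C_x = -2/3  [CB · AD = 86 ∩ 2·signedArea(CDA) = -110/3]
2. C_y = 8  [CB · AD = 86 ∩ 2·signedArea(CDA) = -110/3]
   → C = (-2/3, 8)

C = (-2/3, 8)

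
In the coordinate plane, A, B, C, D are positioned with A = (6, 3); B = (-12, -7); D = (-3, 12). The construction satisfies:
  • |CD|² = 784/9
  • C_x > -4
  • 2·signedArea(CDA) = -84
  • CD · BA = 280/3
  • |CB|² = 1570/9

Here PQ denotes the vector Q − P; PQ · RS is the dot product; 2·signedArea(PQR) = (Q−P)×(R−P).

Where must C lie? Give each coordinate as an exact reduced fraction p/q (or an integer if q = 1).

1. C_x = -3  [2·signedArea(CDA) = -84 ∩ CD · BA = 280/3]
2. C_y = 8/3  [2·signedArea(CDA) = -84 ∩ CD · BA = 280/3]
   → C = (-3, 8/3)

C = (-3, 8/3)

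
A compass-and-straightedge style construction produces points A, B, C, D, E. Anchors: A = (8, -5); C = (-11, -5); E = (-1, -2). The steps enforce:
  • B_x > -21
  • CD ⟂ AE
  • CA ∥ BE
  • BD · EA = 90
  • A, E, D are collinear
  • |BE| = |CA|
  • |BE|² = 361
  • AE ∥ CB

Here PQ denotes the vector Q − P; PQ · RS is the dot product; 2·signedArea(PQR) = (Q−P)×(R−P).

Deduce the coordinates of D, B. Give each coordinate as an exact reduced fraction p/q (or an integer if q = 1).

1. D_x = -91/10  [A, E, D are collinear ∩ CD ⟂ AE]
2. D_y = 7/10  [A, E, D are collinear ∩ CD ⟂ AE]
   → D = (-91/10, 7/10)
3. B_x = -20  [CA ∥ BE ∩ AE ∥ CB]
4. B_y = -2  [CA ∥ BE ∩ AE ∥ CB]
   → B = (-20, -2)

B = (-20, -2)
D = (-91/10, 7/10)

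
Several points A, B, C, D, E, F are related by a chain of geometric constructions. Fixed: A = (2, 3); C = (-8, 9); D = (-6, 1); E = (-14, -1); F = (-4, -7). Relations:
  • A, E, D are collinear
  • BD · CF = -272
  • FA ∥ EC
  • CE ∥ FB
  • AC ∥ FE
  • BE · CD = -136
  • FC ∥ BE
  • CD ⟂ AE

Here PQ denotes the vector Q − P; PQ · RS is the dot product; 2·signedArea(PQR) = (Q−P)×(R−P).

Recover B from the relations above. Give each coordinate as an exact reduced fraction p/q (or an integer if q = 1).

1. B_x = -10  [FC ∥ BE ∩ CE ∥ FB]
2. B_y = -17  [FC ∥ BE ∩ CE ∥ FB]
   → B = (-10, -17)

B = (-10, -17)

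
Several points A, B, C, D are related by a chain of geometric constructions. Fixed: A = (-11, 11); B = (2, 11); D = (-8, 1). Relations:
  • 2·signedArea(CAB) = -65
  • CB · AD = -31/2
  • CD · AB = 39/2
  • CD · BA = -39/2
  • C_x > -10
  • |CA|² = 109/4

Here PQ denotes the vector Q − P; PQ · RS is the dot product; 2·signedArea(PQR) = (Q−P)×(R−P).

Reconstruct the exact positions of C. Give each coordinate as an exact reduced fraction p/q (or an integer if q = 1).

1. C_x = -19/2  [CD · AB = 39/2 ∩ CB · AD = -31/2]
2. C_y = 6  [CD · AB = 39/2 ∩ CB · AD = -31/2]
   → C = (-19/2, 6)

C = (-19/2, 6)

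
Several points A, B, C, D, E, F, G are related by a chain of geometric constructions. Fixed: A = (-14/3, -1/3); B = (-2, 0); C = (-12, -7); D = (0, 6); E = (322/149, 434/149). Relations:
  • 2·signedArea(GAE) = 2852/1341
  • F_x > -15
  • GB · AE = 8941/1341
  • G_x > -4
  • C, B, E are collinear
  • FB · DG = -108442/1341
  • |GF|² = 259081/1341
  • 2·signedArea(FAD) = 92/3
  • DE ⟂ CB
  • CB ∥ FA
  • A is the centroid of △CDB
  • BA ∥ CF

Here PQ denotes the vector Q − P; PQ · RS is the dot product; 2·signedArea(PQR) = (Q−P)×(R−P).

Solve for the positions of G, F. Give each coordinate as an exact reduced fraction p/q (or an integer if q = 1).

F = (-44/3, -22/3)
G = (-1466/447, 95/149)

1. G_x = -1466/447  [GB · AE = 8941/1341 ∩ 2·signedArea(GAE) = 2852/1341]
2. G_y = 95/149  [GB · AE = 8941/1341 ∩ 2·signedArea(GAE) = 2852/1341]
   → G = (-1466/447, 95/149)
3. F_x = -44/3  [CB ∥ FA ∩ BA ∥ CF]
4. F_y = -22/3  [CB ∥ FA ∩ BA ∥ CF]
   → F = (-44/3, -22/3)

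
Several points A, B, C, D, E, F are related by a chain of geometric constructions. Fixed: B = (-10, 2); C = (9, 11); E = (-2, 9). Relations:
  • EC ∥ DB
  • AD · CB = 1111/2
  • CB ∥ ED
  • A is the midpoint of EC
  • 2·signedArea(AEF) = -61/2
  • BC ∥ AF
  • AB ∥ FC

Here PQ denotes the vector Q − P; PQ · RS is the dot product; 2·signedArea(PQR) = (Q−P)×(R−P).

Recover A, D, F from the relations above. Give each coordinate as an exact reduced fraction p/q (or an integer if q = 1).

1. A_x = 7/2  [A is the midpoint of EC]
2. A_y = 10  [A is the midpoint of EC]
   → A = (7/2, 10)
3. D_x = -21  [EC ∥ DB ∩ CB ∥ ED]
4. D_y = 0  [EC ∥ DB ∩ CB ∥ ED]
   → D = (-21, 0)
5. F_x = 45/2  [AB ∥ FC ∩ BC ∥ AF]
6. F_y = 19  [AB ∥ FC ∩ BC ∥ AF]
   → F = (45/2, 19)

A = (7/2, 10)
D = (-21, 0)
F = (45/2, 19)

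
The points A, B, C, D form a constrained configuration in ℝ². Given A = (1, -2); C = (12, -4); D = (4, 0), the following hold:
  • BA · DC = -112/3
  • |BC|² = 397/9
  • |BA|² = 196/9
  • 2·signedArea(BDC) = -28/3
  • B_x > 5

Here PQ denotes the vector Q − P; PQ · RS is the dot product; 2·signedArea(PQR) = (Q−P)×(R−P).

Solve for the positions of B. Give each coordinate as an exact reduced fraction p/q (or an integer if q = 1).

1. B_x = 17/3  [BA · DC = -112/3 ∩ 2·signedArea(BDC) = -28/3]
2. B_y = -2  [BA · DC = -112/3 ∩ 2·signedArea(BDC) = -28/3]
   → B = (17/3, -2)

B = (17/3, -2)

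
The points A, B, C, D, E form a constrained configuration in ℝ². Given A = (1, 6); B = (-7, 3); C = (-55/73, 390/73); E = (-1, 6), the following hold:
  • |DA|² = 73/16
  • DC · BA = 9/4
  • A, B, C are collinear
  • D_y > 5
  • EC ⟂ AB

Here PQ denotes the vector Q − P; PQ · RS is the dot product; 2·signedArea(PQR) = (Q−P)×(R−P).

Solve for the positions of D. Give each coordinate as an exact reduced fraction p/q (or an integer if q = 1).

D = (-1, 21/4)

1. D_x = -1  [line -8·x + -3·y + 31/4 = 0 ∩ |DA|² = 73/16]
2. D_y = 21/4  [line -8·x + -3·y + 31/4 = 0 ∩ |DA|² = 73/16]
   → D = (-1, 21/4)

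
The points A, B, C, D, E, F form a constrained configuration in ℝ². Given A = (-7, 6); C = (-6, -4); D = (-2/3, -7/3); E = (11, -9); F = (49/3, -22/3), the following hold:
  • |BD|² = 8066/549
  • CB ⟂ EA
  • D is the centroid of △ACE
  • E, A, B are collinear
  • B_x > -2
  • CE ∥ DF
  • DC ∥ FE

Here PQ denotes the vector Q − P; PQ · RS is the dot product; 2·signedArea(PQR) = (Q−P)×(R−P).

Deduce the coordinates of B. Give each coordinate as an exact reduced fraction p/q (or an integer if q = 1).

B = (-91/61, 86/61)

1. B_x = -91/61  [E, A, B are collinear ∩ CB ⟂ EA]
2. B_y = 86/61  [E, A, B are collinear ∩ CB ⟂ EA]
   → B = (-91/61, 86/61)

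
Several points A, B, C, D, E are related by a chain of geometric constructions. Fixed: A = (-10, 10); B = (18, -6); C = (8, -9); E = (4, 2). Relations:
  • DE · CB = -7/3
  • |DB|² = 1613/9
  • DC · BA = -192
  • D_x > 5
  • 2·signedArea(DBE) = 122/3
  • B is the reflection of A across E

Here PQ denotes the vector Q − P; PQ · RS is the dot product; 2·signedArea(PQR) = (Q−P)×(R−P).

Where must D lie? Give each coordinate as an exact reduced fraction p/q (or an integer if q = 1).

1. D_x = 16/3  [2·signedArea(DBE) = 122/3 ∩ DE · CB = -7/3]
2. D_y = -5/3  [2·signedArea(DBE) = 122/3 ∩ DE · CB = -7/3]
   → D = (16/3, -5/3)

D = (16/3, -5/3)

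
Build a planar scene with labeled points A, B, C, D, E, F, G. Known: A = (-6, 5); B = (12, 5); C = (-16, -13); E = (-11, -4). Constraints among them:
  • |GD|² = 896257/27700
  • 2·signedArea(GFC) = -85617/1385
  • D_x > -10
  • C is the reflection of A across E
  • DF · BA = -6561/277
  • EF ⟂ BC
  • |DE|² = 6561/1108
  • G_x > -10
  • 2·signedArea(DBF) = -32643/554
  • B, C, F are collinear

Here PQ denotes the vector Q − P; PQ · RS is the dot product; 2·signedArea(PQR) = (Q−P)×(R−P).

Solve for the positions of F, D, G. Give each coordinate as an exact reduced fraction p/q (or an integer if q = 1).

D = (-5365/554, -1675/277)
F = (-2318/277, -2242/277)
G = (-9, -2/5)

1. F_x = -2318/277  [B, C, F are collinear ∩ EF ⟂ BC]
2. F_y = -2242/277  [B, C, F are collinear ∩ EF ⟂ BC]
   → F = (-2318/277, -2242/277)
3. D_x = -5365/554  [2·signedArea(DBF) = -32643/554 ∩ DF · BA = -6561/277]
4. D_y = -1675/277  [2·signedArea(DBF) = -32643/554 ∩ DF · BA = -6561/277]
   → D = (-5365/554, -1675/277)
5. G_x = -9  [line 1359/277·x + -2114/277·y + 56927/1385 = 0 ∩ |GD|² = 896257/27700]
6. G_y = -2/5  [line 1359/277·x + -2114/277·y + 56927/1385 = 0 ∩ |GD|² = 896257/27700]
   → G = (-9, -2/5)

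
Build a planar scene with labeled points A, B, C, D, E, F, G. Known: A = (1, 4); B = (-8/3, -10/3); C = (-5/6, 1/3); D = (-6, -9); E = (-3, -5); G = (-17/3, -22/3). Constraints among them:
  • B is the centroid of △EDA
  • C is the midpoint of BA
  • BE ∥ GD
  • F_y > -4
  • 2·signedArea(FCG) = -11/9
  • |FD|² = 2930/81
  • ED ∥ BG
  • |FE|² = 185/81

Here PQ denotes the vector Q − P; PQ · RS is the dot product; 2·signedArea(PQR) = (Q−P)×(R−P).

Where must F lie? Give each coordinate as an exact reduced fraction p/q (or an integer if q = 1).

1. F_x = -31/9  [line 23/3·x + -29/6·y + 83/9 = 0 ∩ |FD|² = 2930/81]
2. F_y = -32/9  [line 23/3·x + -29/6·y + 83/9 = 0 ∩ |FD|² = 2930/81]
   → F = (-31/9, -32/9)

F = (-31/9, -32/9)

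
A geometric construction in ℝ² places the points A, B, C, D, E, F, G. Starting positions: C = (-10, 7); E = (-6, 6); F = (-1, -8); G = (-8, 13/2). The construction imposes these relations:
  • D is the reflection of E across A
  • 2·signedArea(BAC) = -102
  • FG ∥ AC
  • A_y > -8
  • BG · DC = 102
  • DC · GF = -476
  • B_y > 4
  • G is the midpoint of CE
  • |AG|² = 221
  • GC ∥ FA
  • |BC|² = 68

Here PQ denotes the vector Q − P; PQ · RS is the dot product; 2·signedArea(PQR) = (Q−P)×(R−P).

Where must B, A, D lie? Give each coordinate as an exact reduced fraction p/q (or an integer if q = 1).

A = (-3, -15/2)
B = (-2, 5)
D = (0, -21)

1. A_x = -3  [FG ∥ AC ∩ GC ∥ FA]
2. A_y = -15/2  [FG ∥ AC ∩ GC ∥ FA]
   → A = (-3, -15/2)
3. D_x = 0  [D is the reflection of E across A]
4. D_y = -21  [D is the reflection of E across A]
   → D = (0, -21)
5. B_x = -2  [BG · DC = 102 ∩ 2·signedArea(BAC) = -102]
6. B_y = 5  [BG · DC = 102 ∩ 2·signedArea(BAC) = -102]
   → B = (-2, 5)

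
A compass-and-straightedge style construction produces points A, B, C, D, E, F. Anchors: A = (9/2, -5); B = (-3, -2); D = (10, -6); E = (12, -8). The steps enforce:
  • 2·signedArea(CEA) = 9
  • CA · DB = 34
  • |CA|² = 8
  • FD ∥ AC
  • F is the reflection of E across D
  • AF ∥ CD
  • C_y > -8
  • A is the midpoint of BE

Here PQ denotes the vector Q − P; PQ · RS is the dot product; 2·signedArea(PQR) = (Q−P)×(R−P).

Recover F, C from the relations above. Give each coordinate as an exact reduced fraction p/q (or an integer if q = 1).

1. F_x = 8  [F is the reflection of E across D]
2. F_y = -4  [F is the reflection of E across D]
   → F = (8, -4)
3. C_x = 13/2  [AF ∥ CD ∩ FD ∥ AC]
4. C_y = -7  [AF ∥ CD ∩ FD ∥ AC]
   → C = (13/2, -7)

C = (13/2, -7)
F = (8, -4)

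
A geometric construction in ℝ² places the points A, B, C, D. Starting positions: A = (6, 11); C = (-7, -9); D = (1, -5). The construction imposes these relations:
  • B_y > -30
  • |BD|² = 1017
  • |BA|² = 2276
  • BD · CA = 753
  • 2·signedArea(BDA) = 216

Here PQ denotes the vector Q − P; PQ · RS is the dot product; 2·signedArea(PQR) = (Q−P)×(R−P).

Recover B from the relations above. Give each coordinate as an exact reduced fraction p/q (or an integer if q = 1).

1. B_x = -20  [BD · CA = 753 ∩ 2·signedArea(BDA) = 216]
2. B_y = -29  [BD · CA = 753 ∩ 2·signedArea(BDA) = 216]
   → B = (-20, -29)

B = (-20, -29)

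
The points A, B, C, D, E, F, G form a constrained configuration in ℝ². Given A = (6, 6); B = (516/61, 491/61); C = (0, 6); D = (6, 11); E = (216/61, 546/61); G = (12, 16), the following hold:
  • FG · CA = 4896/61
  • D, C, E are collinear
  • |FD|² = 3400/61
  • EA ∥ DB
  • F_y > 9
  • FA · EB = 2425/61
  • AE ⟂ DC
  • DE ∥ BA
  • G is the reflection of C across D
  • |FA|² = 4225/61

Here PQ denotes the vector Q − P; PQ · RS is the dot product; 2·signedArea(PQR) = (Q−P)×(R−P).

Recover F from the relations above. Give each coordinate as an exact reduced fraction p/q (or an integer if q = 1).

F = (-84/61, 601/61)

1. F_x = -84/61  [FG · CA = 4896/61 ∩ FA · EB = 2425/61]
2. F_y = 601/61  [FG · CA = 4896/61 ∩ FA · EB = 2425/61]
   → F = (-84/61, 601/61)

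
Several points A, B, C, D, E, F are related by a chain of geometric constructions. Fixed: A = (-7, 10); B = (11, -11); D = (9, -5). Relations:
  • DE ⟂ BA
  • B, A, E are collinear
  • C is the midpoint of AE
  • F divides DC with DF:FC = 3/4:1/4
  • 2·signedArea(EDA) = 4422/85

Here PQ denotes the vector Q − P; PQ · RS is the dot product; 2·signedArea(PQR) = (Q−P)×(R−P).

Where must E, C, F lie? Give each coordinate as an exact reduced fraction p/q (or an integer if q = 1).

C = (8/85, 293/170)
E = (611/85, -557/85)
F = (789/340, 29/680)

1. E_x = 611/85  [B, A, E are collinear ∩ DE ⟂ BA]
2. E_y = -557/85  [B, A, E are collinear ∩ DE ⟂ BA]
   → E = (611/85, -557/85)
3. C_x = 8/85  [C is the midpoint of AE]
4. C_y = 293/170  [C is the midpoint of AE]
   → C = (8/85, 293/170)
5. F_x = 789/340  [F divides DC with DF:FC = 3/4:1/4]
6. F_y = 29/680  [F divides DC with DF:FC = 3/4:1/4]
   → F = (789/340, 29/680)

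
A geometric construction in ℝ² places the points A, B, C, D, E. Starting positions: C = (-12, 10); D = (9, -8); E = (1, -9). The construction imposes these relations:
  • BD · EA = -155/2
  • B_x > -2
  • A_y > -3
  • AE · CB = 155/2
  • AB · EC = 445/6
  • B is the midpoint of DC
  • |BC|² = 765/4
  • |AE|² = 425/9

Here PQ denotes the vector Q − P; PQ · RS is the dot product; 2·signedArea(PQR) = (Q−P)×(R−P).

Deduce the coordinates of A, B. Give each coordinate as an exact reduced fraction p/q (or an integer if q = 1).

1. B_x = -3/2  [B is the midpoint of DC]
2. B_y = 1  [B is the midpoint of DC]
   → B = (-3/2, 1)
3. A_x = -2/3  [AE · CB = 155/2 ∩ AB · EC = 445/6]
4. A_y = -7/3  [AE · CB = 155/2 ∩ AB · EC = 445/6]
   → A = (-2/3, -7/3)

A = (-2/3, -7/3)
B = (-3/2, 1)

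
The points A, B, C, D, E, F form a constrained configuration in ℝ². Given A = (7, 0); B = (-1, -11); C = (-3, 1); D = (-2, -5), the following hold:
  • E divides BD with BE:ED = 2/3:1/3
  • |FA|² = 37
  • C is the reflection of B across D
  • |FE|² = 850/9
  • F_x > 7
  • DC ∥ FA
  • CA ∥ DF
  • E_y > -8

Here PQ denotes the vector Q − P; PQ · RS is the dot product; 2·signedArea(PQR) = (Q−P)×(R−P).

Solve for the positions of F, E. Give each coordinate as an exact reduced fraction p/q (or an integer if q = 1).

E = (-5/3, -7)
F = (8, -6)

1. F_x = 8  [DC ∥ FA ∩ CA ∥ DF]
2. F_y = -6  [DC ∥ FA ∩ CA ∥ DF]
   → F = (8, -6)
3. E_x = -5/3  [E divides BD with BE:ED = 2/3:1/3]
4. E_y = -7  [E divides BD with BE:ED = 2/3:1/3]
   → E = (-5/3, -7)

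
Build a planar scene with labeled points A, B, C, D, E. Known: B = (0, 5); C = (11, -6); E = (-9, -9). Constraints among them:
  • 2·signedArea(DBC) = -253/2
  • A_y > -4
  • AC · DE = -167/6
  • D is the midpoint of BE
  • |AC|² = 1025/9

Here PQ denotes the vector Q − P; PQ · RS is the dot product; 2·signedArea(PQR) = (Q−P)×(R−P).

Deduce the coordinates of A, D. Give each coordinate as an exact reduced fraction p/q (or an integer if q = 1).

1. D_x = -9/2  [D is the midpoint of BE]
2. D_y = -2  [D is the midpoint of BE]
   → D = (-9/2, -2)
3. A_x = 2/3  [line 9/2·x + 7·y + 61/3 = 0 ∩ |AC|² = 1025/9]
4. A_y = -10/3  [line 9/2·x + 7·y + 61/3 = 0 ∩ |AC|² = 1025/9]
   → A = (2/3, -10/3)

A = (2/3, -10/3)
D = (-9/2, -2)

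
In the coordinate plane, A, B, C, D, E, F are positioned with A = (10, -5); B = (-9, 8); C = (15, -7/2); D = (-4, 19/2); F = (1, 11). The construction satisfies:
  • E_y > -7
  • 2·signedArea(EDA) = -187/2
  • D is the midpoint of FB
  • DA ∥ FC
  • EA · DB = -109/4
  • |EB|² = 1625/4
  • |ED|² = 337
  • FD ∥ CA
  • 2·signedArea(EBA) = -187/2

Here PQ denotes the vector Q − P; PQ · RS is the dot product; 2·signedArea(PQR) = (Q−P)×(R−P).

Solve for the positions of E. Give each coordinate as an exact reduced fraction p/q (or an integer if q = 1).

E = (5, -13/2)

1. E_x = 5  [2·signedArea(EBA) = -187/2 ∩ EA · DB = -109/4]
2. E_y = -13/2  [2·signedArea(EBA) = -187/2 ∩ EA · DB = -109/4]
   → E = (5, -13/2)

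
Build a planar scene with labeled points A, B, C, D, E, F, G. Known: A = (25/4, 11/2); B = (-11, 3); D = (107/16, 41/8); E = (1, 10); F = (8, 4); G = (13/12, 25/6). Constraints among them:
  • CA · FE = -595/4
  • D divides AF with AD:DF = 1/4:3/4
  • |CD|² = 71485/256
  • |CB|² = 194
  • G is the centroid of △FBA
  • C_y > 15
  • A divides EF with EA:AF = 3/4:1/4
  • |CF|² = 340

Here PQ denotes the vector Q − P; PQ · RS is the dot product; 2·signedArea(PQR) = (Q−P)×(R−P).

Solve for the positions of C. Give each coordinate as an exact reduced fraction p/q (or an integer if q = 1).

1. C_x = -6  [line 7·x + -6·y + 138 = 0 ∩ |CF|² = 340]
2. C_y = 16  [line 7·x + -6·y + 138 = 0 ∩ |CF|² = 340]
   → C = (-6, 16)

C = (-6, 16)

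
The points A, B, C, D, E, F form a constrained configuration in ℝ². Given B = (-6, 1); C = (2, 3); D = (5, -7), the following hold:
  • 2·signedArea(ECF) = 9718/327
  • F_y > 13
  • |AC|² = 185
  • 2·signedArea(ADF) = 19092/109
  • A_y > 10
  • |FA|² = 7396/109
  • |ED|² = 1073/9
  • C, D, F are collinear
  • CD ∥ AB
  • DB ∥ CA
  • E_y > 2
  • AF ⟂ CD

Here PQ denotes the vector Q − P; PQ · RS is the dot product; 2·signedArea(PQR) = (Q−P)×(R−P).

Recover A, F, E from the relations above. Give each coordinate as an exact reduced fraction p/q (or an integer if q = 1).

A = (-9, 11)
E = (-2/3, 7/3)
F = (-121/109, 1457/109)

1. A_x = -9  [CD ∥ AB ∩ DB ∥ CA]
2. A_y = 11  [CD ∥ AB ∩ DB ∥ CA]
   → A = (-9, 11)
3. F_x = -121/109  [C, D, F are collinear ∩ AF ⟂ CD]
4. F_y = 1457/109  [C, D, F are collinear ∩ AF ⟂ CD]
   → F = (-121/109, 1457/109)
5. E_x = -2/3  [line -1130/109·x + -339/109·y + 113/327 = 0 ∩ |ED|² = 1073/9]
6. E_y = 7/3  [line -1130/109·x + -339/109·y + 113/327 = 0 ∩ |ED|² = 1073/9]
   → E = (-2/3, 7/3)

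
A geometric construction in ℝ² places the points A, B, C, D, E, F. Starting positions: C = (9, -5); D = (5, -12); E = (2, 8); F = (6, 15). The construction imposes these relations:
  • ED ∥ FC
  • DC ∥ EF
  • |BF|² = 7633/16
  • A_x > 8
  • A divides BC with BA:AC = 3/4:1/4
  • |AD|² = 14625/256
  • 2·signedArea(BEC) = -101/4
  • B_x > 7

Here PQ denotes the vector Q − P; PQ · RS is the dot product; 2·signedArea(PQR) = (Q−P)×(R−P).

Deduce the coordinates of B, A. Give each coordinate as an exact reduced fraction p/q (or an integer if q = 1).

A = (35/4, -87/16)
B = (8, -27/4)

1. B_x = 8  [line 13·x + 7·y + -227/4 = 0 ∩ |BF|² = 7633/16]
2. B_y = -27/4  [line 13·x + 7·y + -227/4 = 0 ∩ |BF|² = 7633/16]
   → B = (8, -27/4)
3. A_x = 35/4  [A divides BC with BA:AC = 3/4:1/4]
4. A_y = -87/16  [A divides BC with BA:AC = 3/4:1/4]
   → A = (35/4, -87/16)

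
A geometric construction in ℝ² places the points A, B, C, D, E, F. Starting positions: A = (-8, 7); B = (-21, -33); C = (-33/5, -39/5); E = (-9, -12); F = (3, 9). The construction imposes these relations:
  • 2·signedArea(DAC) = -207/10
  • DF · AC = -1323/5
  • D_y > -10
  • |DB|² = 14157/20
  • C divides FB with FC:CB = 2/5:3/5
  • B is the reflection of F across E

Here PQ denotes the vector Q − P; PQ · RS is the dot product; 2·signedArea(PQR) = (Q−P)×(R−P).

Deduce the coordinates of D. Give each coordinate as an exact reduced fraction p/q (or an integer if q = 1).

1. D_x = -39/5  [2·signedArea(DAC) = -207/10 ∩ DF · AC = -1323/5]
2. D_y = -99/10  [2·signedArea(DAC) = -207/10 ∩ DF · AC = -1323/5]
   → D = (-39/5, -99/10)

D = (-39/5, -99/10)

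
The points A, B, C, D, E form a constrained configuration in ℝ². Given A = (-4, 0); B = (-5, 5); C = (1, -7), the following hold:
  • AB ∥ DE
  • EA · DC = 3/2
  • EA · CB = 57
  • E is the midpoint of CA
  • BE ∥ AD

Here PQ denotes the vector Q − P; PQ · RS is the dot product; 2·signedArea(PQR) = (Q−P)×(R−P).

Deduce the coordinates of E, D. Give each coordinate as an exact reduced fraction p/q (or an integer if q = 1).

D = (-1/2, -17/2)
E = (-3/2, -7/2)

1. E_x = -3/2  [E is the midpoint of CA]
2. E_y = -7/2  [E is the midpoint of CA]
   → E = (-3/2, -7/2)
3. D_x = -1/2  [AB ∥ DE ∩ BE ∥ AD]
4. D_y = -17/2  [AB ∥ DE ∩ BE ∥ AD]
   → D = (-1/2, -17/2)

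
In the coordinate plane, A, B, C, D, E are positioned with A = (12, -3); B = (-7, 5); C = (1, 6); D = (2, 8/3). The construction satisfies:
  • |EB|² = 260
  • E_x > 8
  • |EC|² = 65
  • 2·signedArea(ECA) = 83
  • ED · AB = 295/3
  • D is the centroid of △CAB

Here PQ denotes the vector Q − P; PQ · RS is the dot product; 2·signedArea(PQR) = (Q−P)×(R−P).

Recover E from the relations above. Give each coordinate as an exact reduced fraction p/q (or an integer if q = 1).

E = (9, 7)

1. E_x = 9  [2·signedArea(ECA) = 83 ∩ ED · AB = 295/3]
2. E_y = 7  [2·signedArea(ECA) = 83 ∩ ED · AB = 295/3]
   → E = (9, 7)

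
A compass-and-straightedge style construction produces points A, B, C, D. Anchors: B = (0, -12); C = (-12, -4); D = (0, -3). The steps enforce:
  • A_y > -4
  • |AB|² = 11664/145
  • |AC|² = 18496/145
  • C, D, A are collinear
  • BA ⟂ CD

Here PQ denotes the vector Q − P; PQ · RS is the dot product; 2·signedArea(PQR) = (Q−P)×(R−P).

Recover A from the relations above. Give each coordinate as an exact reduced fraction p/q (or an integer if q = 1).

A = (-108/145, -444/145)

1. A_x = -108/145  [C, D, A are collinear ∩ BA ⟂ CD]
2. A_y = -444/145  [C, D, A are collinear ∩ BA ⟂ CD]
   → A = (-108/145, -444/145)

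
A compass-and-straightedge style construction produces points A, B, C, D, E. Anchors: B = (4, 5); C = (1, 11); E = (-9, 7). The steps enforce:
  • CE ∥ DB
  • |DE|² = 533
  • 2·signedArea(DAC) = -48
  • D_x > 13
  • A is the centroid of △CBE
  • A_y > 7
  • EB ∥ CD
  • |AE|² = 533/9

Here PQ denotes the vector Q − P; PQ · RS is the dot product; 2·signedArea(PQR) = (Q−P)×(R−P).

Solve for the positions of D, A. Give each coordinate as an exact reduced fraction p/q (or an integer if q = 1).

1. D_x = 14  [CE ∥ DB ∩ EB ∥ CD]
2. D_y = 9  [CE ∥ DB ∩ EB ∥ CD]
   → D = (14, 9)
3. A_x = -4/3  [A is the centroid of △CBE]
4. A_y = 23/3  [A is the centroid of △CBE]
   → A = (-4/3, 23/3)

A = (-4/3, 23/3)
D = (14, 9)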